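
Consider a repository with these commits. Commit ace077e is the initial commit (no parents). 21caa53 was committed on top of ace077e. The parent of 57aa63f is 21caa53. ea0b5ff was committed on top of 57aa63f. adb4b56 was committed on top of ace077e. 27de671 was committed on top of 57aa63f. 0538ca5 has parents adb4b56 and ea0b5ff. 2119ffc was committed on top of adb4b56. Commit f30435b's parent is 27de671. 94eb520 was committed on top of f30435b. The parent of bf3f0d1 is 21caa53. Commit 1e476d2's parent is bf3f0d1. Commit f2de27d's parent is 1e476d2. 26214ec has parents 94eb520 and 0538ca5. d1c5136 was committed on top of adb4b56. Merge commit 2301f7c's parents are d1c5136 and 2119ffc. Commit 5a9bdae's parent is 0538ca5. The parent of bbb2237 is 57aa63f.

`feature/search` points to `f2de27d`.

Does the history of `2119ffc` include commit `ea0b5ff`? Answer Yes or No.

Ancestors of 2119ffc: {2119ffc, ace077e, adb4b56}.
ea0b5ff is not in that set, so it is not an ancestor of 2119ffc.

No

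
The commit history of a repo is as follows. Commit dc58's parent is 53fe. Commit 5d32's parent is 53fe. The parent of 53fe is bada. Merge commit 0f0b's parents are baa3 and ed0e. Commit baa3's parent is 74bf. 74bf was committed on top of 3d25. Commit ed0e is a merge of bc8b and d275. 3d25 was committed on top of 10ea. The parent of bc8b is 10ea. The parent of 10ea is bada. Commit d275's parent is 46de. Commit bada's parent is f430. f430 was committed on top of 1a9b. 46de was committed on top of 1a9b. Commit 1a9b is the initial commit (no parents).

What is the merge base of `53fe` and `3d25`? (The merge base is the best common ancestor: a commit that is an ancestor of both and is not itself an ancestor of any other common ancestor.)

Ancestors of 53fe: {1a9b, 53fe, bada, f430}.
Ancestors of 3d25: {10ea, 1a9b, 3d25, bada, f430}.
Common ancestors: {1a9b, bada, f430}.
Among these, bada is not an ancestor of any other common ancestor — it is the merge base.

bada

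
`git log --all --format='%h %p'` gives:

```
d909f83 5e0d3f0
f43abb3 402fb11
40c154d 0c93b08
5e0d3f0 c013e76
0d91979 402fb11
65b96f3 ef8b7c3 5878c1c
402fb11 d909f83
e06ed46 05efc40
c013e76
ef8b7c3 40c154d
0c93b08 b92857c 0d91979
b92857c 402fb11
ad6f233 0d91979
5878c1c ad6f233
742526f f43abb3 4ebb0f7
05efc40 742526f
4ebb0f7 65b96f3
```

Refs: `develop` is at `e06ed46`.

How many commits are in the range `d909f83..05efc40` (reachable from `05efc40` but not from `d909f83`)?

13

Reachable from 05efc40: {05efc40, 0c93b08, 0d91979, 402fb11, 40c154d, 4ebb0f7, 5878c1c, 5e0d3f0, 65b96f3, 742526f, ad6f233, b92857c, c013e76, d909f83, ef8b7c3, f43abb3}.
Reachable from d909f83: {5e0d3f0, c013e76, d909f83}.
In 05efc40's history but not d909f83's: {05efc40, 0c93b08, 0d91979, 402fb11, 40c154d, 4ebb0f7, 5878c1c, 65b96f3, 742526f, ad6f233, b92857c, ef8b7c3, f43abb3} — 13 commits.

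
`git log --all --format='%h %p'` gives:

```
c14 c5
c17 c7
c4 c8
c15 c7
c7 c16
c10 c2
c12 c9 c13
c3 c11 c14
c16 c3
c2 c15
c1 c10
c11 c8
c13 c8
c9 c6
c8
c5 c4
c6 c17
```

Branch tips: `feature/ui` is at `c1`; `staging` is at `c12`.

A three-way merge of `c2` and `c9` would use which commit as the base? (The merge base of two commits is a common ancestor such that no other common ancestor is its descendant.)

Ancestors of c2: {c11, c14, c15, c16, c2, c3, c4, c5, c7, c8}.
Ancestors of c9: {c11, c14, c16, c17, c3, c4, c5, c6, c7, c8, c9}.
Common ancestors: {c11, c14, c16, c3, c4, c5, c7, c8}.
Among these, c7 is not an ancestor of any other common ancestor — it is the merge base.

c7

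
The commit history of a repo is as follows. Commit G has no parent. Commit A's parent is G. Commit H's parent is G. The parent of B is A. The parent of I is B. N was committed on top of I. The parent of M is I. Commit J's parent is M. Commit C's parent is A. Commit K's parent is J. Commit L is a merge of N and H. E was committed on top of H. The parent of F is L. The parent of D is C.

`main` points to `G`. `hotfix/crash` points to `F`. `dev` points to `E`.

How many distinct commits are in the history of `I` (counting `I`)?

4

Walking parent pointers from I: reachable set = {A, B, G, I}.
That is 4 commits.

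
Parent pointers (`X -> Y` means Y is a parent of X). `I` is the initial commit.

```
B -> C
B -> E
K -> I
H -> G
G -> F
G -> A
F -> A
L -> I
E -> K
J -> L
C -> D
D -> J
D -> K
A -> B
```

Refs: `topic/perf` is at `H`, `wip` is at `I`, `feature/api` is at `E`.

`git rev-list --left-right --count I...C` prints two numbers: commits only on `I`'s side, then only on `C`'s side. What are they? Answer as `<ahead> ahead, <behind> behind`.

Reachable from I: {I}.
Reachable from C: {C, D, I, J, K, L}.
Only in I's history (ahead): {} — 0.
Only in C's history (behind): {C, D, J, K, L} — 5.

0 ahead, 5 behind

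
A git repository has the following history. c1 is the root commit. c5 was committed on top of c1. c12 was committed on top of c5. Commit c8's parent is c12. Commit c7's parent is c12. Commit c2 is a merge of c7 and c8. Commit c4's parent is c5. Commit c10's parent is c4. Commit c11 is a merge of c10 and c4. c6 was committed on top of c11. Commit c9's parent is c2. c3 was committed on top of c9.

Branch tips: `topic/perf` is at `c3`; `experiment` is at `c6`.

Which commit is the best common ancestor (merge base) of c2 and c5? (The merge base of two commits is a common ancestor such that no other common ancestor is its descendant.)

c5

Ancestors of c2: {c1, c12, c2, c5, c7, c8}.
Ancestors of c5: {c1, c5}.
Common ancestors: {c1, c5}.
Among these, c5 is not an ancestor of any other common ancestor — it is the merge base.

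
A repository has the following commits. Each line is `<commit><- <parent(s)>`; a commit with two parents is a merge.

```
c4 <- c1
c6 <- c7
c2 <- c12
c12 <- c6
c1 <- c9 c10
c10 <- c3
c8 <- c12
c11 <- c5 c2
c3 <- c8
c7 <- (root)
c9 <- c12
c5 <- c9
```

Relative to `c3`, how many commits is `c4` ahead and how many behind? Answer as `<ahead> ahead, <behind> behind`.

4 ahead, 0 behind

Reachable from c4: {c1, c10, c12, c3, c4, c6, c7, c8, c9}.
Reachable from c3: {c12, c3, c6, c7, c8}.
Only in c4's history (ahead): {c1, c10, c4, c9} — 4.
Only in c3's history (behind): {} — 0.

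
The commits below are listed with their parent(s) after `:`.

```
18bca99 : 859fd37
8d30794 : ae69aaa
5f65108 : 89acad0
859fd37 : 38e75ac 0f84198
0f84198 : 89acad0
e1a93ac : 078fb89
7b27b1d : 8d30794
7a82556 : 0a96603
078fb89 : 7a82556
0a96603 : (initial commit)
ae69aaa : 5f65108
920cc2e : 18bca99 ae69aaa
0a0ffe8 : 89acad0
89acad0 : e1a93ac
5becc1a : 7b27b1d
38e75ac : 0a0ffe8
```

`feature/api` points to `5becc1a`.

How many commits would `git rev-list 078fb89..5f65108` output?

Reachable from 5f65108: {078fb89, 0a96603, 5f65108, 7a82556, 89acad0, e1a93ac}.
Reachable from 078fb89: {078fb89, 0a96603, 7a82556}.
In 5f65108's history but not 078fb89's: {5f65108, 89acad0, e1a93ac} — 3 commits.

3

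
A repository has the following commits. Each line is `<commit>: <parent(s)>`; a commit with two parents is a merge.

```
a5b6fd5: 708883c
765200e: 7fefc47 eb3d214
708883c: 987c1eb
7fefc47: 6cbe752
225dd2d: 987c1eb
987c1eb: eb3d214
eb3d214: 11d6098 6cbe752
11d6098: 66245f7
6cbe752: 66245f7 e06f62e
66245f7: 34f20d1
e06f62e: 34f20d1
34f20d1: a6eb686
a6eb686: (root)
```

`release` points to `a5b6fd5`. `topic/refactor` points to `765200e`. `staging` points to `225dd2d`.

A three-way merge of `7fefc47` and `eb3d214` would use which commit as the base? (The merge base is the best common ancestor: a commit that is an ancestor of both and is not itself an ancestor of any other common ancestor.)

6cbe752

Ancestors of 7fefc47: {34f20d1, 66245f7, 6cbe752, 7fefc47, a6eb686, e06f62e}.
Ancestors of eb3d214: {11d6098, 34f20d1, 66245f7, 6cbe752, a6eb686, e06f62e, eb3d214}.
Common ancestors: {34f20d1, 66245f7, 6cbe752, a6eb686, e06f62e}.
Among these, 6cbe752 is not an ancestor of any other common ancestor — it is the merge base.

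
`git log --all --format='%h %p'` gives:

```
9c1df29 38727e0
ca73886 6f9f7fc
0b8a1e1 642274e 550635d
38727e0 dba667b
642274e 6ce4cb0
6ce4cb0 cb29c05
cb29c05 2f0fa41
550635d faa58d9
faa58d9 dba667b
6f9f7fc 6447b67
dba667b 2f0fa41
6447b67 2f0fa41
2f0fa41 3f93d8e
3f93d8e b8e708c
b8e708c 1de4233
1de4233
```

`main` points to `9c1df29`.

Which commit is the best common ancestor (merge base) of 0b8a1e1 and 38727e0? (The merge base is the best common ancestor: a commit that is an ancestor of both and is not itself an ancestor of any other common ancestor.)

Ancestors of 0b8a1e1: {0b8a1e1, 1de4233, 2f0fa41, 3f93d8e, 550635d, 642274e, 6ce4cb0, b8e708c, cb29c05, dba667b, faa58d9}.
Ancestors of 38727e0: {1de4233, 2f0fa41, 38727e0, 3f93d8e, b8e708c, dba667b}.
Common ancestors: {1de4233, 2f0fa41, 3f93d8e, b8e708c, dba667b}.
Among these, dba667b is not an ancestor of any other common ancestor — it is the merge base.

dba667b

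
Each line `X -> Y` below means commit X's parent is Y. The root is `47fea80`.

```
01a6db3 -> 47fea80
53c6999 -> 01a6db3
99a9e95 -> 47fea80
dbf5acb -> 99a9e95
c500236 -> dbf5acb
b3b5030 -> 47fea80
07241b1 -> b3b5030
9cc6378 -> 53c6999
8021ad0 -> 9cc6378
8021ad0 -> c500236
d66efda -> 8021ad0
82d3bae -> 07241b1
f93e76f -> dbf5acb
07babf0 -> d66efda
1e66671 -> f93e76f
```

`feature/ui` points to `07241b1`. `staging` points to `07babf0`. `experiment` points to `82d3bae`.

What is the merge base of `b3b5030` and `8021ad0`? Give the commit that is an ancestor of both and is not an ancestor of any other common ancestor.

Ancestors of b3b5030: {47fea80, b3b5030}.
Ancestors of 8021ad0: {01a6db3, 47fea80, 53c6999, 8021ad0, 99a9e95, 9cc6378, c500236, dbf5acb}.
Common ancestors: {47fea80}.
The only common ancestor is 47fea80, so it is the merge base.

47fea80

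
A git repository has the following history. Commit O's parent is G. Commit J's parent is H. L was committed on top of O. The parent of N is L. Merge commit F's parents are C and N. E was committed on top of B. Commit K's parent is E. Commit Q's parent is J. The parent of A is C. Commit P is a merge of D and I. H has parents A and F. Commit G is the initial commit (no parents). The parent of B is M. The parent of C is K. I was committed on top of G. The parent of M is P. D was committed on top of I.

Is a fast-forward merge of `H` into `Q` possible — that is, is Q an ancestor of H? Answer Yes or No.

A fast-forward from Q to H is possible iff Q is an ancestor of H.
Ancestors of H: {A, B, C, D, E, F, G, H, I, K, L, M, N, O, P}.
Q is not among them, so fast-forward is not possible.

No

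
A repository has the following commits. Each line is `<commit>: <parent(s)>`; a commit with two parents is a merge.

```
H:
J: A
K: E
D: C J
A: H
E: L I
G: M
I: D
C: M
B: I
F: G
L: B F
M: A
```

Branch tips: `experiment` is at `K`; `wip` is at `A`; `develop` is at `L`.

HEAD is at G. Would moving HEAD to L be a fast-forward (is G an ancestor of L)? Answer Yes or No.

Yes

A fast-forward from G to L is possible iff G is an ancestor of L.
Ancestors of L: {A, B, C, D, F, G, H, I, J, L, M}.
G is among them, so fast-forward is possible.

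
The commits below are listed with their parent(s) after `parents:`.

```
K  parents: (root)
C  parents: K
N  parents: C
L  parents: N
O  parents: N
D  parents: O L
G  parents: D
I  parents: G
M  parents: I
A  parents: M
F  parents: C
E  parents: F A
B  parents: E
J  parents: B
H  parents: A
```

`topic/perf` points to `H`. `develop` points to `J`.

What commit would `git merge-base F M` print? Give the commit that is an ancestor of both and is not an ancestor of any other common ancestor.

C

Ancestors of F: {C, F, K}.
Ancestors of M: {C, D, G, I, K, L, M, N, O}.
Common ancestors: {C, K}.
Among these, C is not an ancestor of any other common ancestor — it is the merge base.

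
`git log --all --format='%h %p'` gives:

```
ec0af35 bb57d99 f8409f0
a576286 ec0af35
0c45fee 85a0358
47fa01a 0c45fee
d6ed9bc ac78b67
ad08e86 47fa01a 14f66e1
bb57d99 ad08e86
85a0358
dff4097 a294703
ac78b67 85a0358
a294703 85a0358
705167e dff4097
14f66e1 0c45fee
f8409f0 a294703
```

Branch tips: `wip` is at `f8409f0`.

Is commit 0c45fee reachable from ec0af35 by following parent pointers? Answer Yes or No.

Ancestors of ec0af35 (commits reachable by following parents): {0c45fee, 14f66e1, 47fa01a, 85a0358, a294703, ad08e86, bb57d99, ec0af35, f8409f0}.
0c45fee is in that set, so it is an ancestor of ec0af35.

Yes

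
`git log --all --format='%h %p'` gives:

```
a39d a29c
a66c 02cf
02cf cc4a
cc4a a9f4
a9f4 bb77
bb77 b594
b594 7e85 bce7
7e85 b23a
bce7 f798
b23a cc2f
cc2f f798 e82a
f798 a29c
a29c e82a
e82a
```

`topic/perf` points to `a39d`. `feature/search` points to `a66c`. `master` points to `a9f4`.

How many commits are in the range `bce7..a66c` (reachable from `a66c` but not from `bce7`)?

Reachable from a66c: {02cf, 7e85, a29c, a66c, a9f4, b23a, b594, bb77, bce7, cc2f, cc4a, e82a, f798}.
Reachable from bce7: {a29c, bce7, e82a, f798}.
In a66c's history but not bce7's: {02cf, 7e85, a66c, a9f4, b23a, b594, bb77, cc2f, cc4a} — 9 commits.

9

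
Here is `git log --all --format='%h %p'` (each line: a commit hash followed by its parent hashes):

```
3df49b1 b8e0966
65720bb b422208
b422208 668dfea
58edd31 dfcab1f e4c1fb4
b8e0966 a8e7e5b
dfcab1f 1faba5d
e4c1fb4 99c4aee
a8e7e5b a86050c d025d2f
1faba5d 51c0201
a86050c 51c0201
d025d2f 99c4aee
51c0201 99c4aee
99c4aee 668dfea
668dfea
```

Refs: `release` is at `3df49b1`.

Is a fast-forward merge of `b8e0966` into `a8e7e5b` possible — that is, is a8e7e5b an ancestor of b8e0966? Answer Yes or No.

A fast-forward from a8e7e5b to b8e0966 is possible iff a8e7e5b is an ancestor of b8e0966.
Ancestors of b8e0966: {51c0201, 668dfea, 99c4aee, a86050c, a8e7e5b, b8e0966, d025d2f}.
a8e7e5b is among them, so fast-forward is possible.

Yes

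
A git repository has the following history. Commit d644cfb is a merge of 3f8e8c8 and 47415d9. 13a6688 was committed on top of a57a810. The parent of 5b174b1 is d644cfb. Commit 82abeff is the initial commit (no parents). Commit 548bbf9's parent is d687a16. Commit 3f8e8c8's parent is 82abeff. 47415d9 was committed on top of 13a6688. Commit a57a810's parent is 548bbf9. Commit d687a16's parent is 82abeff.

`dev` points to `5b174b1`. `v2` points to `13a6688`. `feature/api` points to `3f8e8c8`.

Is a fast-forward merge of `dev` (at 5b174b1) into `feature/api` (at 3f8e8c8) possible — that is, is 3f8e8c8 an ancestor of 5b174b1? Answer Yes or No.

A fast-forward from 3f8e8c8 to 5b174b1 is possible iff 3f8e8c8 is an ancestor of 5b174b1.
Ancestors of 5b174b1: {13a6688, 3f8e8c8, 47415d9, 548bbf9, 5b174b1, 82abeff, a57a810, d644cfb, d687a16}.
3f8e8c8 is among them, so fast-forward is possible.

Yes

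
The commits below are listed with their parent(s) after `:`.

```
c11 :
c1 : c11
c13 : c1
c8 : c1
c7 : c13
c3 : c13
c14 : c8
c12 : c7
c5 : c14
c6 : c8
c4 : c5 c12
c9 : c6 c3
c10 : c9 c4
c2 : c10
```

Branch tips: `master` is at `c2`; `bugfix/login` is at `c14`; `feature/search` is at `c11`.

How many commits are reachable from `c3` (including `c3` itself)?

Walking parent pointers from c3: reachable set = {c1, c11, c13, c3}.
That is 4 commits.

4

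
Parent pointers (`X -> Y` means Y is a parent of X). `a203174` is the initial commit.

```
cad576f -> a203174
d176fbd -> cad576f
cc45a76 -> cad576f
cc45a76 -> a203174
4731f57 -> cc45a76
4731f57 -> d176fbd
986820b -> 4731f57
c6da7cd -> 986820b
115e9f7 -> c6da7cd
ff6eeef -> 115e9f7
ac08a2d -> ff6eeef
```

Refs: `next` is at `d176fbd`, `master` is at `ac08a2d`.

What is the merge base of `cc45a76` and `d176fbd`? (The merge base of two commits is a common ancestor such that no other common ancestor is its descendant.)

cad576f

Ancestors of cc45a76: {a203174, cad576f, cc45a76}.
Ancestors of d176fbd: {a203174, cad576f, d176fbd}.
Common ancestors: {a203174, cad576f}.
Among these, cad576f is not an ancestor of any other common ancestor — it is the merge base.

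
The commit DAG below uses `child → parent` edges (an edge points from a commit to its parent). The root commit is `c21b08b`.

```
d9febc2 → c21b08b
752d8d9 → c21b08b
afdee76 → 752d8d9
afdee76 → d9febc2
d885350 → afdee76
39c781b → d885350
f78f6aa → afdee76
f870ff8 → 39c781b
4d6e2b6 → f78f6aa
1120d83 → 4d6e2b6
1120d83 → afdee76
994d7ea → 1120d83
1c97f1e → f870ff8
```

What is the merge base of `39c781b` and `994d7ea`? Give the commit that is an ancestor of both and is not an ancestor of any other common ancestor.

afdee76

Ancestors of 39c781b: {39c781b, 752d8d9, afdee76, c21b08b, d885350, d9febc2}.
Ancestors of 994d7ea: {1120d83, 4d6e2b6, 752d8d9, 994d7ea, afdee76, c21b08b, d9febc2, f78f6aa}.
Common ancestors: {752d8d9, afdee76, c21b08b, d9febc2}.
Among these, afdee76 is not an ancestor of any other common ancestor — it is the merge base.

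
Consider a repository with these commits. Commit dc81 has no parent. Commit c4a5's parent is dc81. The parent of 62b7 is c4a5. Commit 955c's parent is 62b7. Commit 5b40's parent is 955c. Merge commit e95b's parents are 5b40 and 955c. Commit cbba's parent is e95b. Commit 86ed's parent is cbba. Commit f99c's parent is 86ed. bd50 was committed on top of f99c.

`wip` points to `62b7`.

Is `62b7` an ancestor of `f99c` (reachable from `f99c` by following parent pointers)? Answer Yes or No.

Yes

Ancestors of f99c (commits reachable by following parents): {5b40, 62b7, 86ed, 955c, c4a5, cbba, dc81, e95b, f99c}.
62b7 is in that set, so it is an ancestor of f99c.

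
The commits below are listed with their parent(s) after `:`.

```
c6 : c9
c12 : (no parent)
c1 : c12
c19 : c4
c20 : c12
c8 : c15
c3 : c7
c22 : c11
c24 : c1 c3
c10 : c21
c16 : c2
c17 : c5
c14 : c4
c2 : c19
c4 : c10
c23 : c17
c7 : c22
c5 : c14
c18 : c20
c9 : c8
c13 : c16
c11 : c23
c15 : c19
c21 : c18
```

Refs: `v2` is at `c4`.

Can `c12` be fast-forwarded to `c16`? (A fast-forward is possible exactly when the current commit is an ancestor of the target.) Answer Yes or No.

Yes

A fast-forward from c12 to c16 is possible iff c12 is an ancestor of c16.
Ancestors of c16: {c10, c12, c16, c18, c19, c2, c20, c21, c4}.
c12 is among them, so fast-forward is possible.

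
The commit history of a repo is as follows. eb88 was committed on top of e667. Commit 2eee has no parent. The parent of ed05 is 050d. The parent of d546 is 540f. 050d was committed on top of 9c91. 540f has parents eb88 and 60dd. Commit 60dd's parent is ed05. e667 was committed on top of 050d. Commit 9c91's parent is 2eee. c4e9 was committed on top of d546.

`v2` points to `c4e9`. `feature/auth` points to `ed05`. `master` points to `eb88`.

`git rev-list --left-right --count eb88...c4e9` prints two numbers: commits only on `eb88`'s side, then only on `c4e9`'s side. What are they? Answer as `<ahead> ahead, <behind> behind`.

Reachable from eb88: {050d, 2eee, 9c91, e667, eb88}.
Reachable from c4e9: {050d, 2eee, 540f, 60dd, 9c91, c4e9, d546, e667, eb88, ed05}.
Only in eb88's history (ahead): {} — 0.
Only in c4e9's history (behind): {540f, 60dd, c4e9, d546, ed05} — 5.

0 ahead, 5 behind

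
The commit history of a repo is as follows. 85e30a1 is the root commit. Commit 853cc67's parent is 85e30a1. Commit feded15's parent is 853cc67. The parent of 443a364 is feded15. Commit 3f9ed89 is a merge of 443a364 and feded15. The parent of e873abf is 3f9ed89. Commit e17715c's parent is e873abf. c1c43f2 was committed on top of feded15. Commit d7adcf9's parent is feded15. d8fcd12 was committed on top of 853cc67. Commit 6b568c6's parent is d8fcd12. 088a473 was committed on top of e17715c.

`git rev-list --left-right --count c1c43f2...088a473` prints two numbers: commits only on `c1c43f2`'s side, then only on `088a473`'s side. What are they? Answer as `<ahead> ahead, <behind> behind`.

Reachable from c1c43f2: {853cc67, 85e30a1, c1c43f2, feded15}.
Reachable from 088a473: {088a473, 3f9ed89, 443a364, 853cc67, 85e30a1, e17715c, e873abf, feded15}.
Only in c1c43f2's history (ahead): {c1c43f2} — 1.
Only in 088a473's history (behind): {088a473, 3f9ed89, 443a364, e17715c, e873abf} — 5.

1 ahead, 5 behind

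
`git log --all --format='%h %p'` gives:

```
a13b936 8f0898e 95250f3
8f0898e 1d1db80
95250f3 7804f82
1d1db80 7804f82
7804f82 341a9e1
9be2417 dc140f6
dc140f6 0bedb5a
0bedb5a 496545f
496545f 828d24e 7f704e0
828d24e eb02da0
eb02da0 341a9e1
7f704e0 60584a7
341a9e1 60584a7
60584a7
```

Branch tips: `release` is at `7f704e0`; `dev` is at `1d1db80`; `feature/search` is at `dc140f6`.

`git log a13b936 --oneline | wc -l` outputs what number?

7

Walking parent pointers from a13b936: reachable set = {1d1db80, 341a9e1, 60584a7, 7804f82, 8f0898e, 95250f3, a13b936}.
That is 7 commits.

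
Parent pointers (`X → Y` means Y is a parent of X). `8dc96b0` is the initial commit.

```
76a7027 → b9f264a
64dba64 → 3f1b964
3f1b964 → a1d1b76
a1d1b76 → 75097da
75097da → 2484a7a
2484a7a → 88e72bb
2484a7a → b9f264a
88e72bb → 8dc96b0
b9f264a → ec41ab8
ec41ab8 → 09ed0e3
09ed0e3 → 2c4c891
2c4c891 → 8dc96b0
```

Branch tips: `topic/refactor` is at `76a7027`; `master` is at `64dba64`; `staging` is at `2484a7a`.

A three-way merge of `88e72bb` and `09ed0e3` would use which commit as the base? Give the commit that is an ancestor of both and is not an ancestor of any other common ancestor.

8dc96b0

Ancestors of 88e72bb: {88e72bb, 8dc96b0}.
Ancestors of 09ed0e3: {09ed0e3, 2c4c891, 8dc96b0}.
Common ancestors: {8dc96b0}.
The only common ancestor is 8dc96b0, so it is the merge base.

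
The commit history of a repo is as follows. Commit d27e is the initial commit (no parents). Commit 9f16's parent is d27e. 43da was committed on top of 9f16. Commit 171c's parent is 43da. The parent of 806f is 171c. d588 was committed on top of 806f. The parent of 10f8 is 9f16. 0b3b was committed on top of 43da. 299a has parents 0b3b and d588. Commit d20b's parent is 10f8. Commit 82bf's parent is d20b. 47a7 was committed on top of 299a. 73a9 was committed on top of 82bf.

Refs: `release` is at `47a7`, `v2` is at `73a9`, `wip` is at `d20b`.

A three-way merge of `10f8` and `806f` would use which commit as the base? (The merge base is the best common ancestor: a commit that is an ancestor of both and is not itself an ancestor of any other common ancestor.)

Ancestors of 10f8: {10f8, 9f16, d27e}.
Ancestors of 806f: {171c, 43da, 806f, 9f16, d27e}.
Common ancestors: {9f16, d27e}.
Among these, 9f16 is not an ancestor of any other common ancestor — it is the merge base.

9f16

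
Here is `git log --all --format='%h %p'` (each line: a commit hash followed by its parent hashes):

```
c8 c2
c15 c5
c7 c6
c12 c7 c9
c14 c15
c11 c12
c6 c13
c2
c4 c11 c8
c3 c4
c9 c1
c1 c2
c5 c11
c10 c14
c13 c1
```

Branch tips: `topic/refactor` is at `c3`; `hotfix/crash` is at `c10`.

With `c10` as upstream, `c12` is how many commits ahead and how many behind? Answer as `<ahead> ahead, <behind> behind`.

Reachable from c12: {c1, c12, c13, c2, c6, c7, c9}.
Reachable from c10: {c1, c10, c11, c12, c13, c14, c15, c2, c5, c6, c7, c9}.
Only in c12's history (ahead): {} — 0.
Only in c10's history (behind): {c10, c11, c14, c15, c5} — 5.

0 ahead, 5 behind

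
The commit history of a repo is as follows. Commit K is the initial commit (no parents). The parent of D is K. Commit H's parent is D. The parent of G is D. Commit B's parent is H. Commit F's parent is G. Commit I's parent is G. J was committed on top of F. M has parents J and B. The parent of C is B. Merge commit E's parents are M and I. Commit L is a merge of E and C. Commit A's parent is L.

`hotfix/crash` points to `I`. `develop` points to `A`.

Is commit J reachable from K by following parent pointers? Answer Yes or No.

No

Ancestors of K: {K}.
J is not in that set, so it is not an ancestor of K.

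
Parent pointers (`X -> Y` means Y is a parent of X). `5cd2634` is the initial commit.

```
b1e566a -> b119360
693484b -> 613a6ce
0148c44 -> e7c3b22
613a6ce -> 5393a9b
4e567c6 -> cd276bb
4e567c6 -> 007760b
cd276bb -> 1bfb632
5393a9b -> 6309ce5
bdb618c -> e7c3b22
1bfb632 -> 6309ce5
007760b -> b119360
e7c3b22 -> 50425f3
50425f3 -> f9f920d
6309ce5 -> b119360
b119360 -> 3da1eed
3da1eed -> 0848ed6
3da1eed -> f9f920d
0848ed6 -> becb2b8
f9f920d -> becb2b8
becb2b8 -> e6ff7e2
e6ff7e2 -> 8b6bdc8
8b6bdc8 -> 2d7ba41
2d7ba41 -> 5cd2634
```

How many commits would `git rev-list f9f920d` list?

6

Walking parent pointers from f9f920d: reachable set = {2d7ba41, 5cd2634, 8b6bdc8, becb2b8, e6ff7e2, f9f920d}.
That is 6 commits.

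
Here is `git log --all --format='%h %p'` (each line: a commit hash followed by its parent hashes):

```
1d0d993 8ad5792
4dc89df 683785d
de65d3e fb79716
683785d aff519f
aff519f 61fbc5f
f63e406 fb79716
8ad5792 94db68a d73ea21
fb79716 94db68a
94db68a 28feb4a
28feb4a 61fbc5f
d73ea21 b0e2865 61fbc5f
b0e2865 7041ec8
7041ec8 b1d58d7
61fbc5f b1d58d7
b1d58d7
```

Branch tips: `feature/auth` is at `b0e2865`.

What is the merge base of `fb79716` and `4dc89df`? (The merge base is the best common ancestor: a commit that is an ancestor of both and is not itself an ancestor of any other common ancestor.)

Ancestors of fb79716: {28feb4a, 61fbc5f, 94db68a, b1d58d7, fb79716}.
Ancestors of 4dc89df: {4dc89df, 61fbc5f, 683785d, aff519f, b1d58d7}.
Common ancestors: {61fbc5f, b1d58d7}.
Among these, 61fbc5f is not an ancestor of any other common ancestor — it is the merge base.

61fbc5f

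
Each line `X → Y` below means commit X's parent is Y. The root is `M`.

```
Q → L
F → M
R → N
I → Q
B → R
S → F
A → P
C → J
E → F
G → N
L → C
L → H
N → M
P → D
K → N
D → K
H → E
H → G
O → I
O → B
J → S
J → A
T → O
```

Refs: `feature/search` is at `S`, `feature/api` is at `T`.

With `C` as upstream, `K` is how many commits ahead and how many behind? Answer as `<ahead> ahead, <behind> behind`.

0 ahead, 7 behind

Reachable from K: {K, M, N}.
Reachable from C: {A, C, D, F, J, K, M, N, P, S}.
Only in K's history (ahead): {} — 0.
Only in C's history (behind): {A, C, D, F, J, P, S} — 7.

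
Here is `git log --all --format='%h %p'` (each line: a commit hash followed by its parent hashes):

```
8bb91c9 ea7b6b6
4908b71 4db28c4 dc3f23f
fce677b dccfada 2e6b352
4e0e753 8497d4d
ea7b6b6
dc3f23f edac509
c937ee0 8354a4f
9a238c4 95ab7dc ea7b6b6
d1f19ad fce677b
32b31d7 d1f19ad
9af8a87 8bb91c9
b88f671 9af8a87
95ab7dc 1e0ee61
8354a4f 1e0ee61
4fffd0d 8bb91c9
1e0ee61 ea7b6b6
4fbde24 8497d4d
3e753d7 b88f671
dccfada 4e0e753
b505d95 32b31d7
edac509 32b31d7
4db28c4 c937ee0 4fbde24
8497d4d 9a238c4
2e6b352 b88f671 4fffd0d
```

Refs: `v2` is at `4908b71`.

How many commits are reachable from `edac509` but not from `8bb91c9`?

14

Reachable from edac509: {1e0ee61, 2e6b352, 32b31d7, 4e0e753, 4fffd0d, 8497d4d, 8bb91c9, 95ab7dc, 9a238c4, 9af8a87, b88f671, d1f19ad, dccfada, ea7b6b6, edac509, fce677b}.
Reachable from 8bb91c9: {8bb91c9, ea7b6b6}.
In edac509's history but not 8bb91c9's: {1e0ee61, 2e6b352, 32b31d7, 4e0e753, 4fffd0d, 8497d4d, 95ab7dc, 9a238c4, 9af8a87, b88f671, d1f19ad, dccfada, edac509, fce677b} — 14 commits.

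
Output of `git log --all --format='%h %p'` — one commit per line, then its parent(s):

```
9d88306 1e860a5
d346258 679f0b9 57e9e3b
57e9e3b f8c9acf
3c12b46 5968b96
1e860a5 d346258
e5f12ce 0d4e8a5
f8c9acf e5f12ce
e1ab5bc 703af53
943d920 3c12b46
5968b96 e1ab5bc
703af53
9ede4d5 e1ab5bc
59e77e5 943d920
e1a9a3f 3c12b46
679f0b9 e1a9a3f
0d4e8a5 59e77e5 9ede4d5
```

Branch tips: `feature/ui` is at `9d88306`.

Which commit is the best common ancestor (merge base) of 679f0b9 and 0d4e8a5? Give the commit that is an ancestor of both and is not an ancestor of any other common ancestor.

3c12b46

Ancestors of 679f0b9: {3c12b46, 5968b96, 679f0b9, 703af53, e1a9a3f, e1ab5bc}.
Ancestors of 0d4e8a5: {0d4e8a5, 3c12b46, 5968b96, 59e77e5, 703af53, 943d920, 9ede4d5, e1ab5bc}.
Common ancestors: {3c12b46, 5968b96, 703af53, e1ab5bc}.
Among these, 3c12b46 is not an ancestor of any other common ancestor — it is the merge base.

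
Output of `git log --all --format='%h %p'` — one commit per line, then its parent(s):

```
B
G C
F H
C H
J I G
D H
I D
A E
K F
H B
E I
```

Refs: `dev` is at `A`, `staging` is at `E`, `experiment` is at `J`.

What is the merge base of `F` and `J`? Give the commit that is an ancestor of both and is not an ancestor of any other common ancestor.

H

Ancestors of F: {B, F, H}.
Ancestors of J: {B, C, D, G, H, I, J}.
Common ancestors: {B, H}.
Among these, H is not an ancestor of any other common ancestor — it is the merge base.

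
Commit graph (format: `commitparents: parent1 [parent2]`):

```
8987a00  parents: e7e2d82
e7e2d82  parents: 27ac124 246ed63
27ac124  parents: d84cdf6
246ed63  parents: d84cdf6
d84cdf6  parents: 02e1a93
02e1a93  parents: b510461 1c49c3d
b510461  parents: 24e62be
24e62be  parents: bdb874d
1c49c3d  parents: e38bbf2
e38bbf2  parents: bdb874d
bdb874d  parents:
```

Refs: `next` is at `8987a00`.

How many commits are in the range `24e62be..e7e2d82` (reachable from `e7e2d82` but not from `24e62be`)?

Reachable from e7e2d82: {02e1a93, 1c49c3d, 246ed63, 24e62be, 27ac124, b510461, bdb874d, d84cdf6, e38bbf2, e7e2d82}.
Reachable from 24e62be: {24e62be, bdb874d}.
In e7e2d82's history but not 24e62be's: {02e1a93, 1c49c3d, 246ed63, 27ac124, b510461, d84cdf6, e38bbf2, e7e2d82} — 8 commits.

8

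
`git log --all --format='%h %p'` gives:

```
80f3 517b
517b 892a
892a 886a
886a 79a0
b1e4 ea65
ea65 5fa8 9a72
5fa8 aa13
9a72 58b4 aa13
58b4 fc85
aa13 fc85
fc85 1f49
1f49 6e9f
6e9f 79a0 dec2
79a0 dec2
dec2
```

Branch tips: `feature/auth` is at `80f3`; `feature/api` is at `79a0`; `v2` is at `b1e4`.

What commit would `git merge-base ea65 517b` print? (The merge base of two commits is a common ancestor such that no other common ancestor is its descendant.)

79a0

Ancestors of ea65: {1f49, 58b4, 5fa8, 6e9f, 79a0, 9a72, aa13, dec2, ea65, fc85}.
Ancestors of 517b: {517b, 79a0, 886a, 892a, dec2}.
Common ancestors: {79a0, dec2}.
Among these, 79a0 is not an ancestor of any other common ancestor — it is the merge base.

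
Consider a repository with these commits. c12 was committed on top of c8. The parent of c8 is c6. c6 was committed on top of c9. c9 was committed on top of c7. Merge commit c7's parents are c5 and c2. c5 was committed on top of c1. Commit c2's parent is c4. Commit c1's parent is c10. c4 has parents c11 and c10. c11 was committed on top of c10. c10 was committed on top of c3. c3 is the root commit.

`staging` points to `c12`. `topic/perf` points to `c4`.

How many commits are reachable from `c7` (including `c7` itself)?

Walking parent pointers from c7: reachable set = {c1, c10, c11, c2, c3, c4, c5, c7}.
That is 8 commits.

8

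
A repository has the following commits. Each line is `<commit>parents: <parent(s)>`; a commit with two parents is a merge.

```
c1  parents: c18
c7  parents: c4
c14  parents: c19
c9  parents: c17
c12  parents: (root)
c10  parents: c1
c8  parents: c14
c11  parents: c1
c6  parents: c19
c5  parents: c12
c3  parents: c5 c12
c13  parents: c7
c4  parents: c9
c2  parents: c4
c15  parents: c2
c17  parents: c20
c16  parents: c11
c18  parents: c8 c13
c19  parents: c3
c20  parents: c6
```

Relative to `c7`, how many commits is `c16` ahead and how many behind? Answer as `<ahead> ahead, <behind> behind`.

7 ahead, 0 behind

Reachable from c16: {c1, c11, c12, c13, c14, c16, c17, c18, c19, c20, c3, c4, c5, c6, c7, c8, c9}.
Reachable from c7: {c12, c17, c19, c20, c3, c4, c5, c6, c7, c9}.
Only in c16's history (ahead): {c1, c11, c13, c14, c16, c18, c8} — 7.
Only in c7's history (behind): {} — 0.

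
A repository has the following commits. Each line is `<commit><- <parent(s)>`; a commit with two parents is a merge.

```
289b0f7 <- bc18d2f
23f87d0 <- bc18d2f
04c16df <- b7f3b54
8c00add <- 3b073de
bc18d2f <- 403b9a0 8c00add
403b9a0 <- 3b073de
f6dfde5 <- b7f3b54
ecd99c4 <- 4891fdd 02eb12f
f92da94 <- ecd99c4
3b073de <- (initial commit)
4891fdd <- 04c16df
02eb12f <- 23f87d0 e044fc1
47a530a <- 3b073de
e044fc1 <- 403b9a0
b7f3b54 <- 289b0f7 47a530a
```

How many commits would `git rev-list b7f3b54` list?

Walking parent pointers from b7f3b54: reachable set = {289b0f7, 3b073de, 403b9a0, 47a530a, 8c00add, b7f3b54, bc18d2f}.
That is 7 commits.

7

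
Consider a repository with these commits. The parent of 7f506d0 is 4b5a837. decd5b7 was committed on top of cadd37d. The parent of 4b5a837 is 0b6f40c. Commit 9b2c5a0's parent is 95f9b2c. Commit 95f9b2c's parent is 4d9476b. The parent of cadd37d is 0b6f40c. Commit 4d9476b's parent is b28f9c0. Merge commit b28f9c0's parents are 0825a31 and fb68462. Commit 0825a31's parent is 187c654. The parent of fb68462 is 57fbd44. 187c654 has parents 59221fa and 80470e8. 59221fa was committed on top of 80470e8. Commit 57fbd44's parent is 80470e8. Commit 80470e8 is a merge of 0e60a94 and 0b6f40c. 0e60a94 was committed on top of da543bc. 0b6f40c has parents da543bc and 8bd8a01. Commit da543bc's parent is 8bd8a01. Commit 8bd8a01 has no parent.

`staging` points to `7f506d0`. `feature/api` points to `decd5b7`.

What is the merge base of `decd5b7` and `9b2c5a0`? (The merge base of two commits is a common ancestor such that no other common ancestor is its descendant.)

Ancestors of decd5b7: {0b6f40c, 8bd8a01, cadd37d, da543bc, decd5b7}.
Ancestors of 9b2c5a0: {0825a31, 0b6f40c, 0e60a94, 187c654, 4d9476b, 57fbd44, 59221fa, 80470e8, 8bd8a01, 95f9b2c, 9b2c5a0, b28f9c0, da543bc, fb68462}.
Common ancestors: {0b6f40c, 8bd8a01, da543bc}.
Among these, 0b6f40c is not an ancestor of any other common ancestor — it is the merge base.

0b6f40c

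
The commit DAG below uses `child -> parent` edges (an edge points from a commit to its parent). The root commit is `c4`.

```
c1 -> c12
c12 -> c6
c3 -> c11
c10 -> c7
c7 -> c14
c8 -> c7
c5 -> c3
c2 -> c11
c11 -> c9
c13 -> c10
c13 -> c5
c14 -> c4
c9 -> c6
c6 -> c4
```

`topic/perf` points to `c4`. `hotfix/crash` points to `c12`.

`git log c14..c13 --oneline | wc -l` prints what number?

Reachable from c13: {c10, c11, c13, c14, c3, c4, c5, c6, c7, c9}.
Reachable from c14: {c14, c4}.
In c13's history but not c14's: {c10, c11, c13, c3, c5, c6, c7, c9} — 8 commits.

8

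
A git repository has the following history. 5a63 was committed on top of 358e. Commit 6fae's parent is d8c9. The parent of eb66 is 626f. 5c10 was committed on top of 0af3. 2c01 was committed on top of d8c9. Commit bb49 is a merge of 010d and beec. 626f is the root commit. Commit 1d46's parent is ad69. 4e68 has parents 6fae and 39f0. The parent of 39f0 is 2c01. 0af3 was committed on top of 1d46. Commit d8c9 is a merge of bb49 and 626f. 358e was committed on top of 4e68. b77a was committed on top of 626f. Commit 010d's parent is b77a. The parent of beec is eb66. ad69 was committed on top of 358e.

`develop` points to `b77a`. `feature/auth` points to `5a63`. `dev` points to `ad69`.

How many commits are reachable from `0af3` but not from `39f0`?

6

Reachable from 0af3: {010d, 0af3, 1d46, 2c01, 358e, 39f0, 4e68, 626f, 6fae, ad69, b77a, bb49, beec, d8c9, eb66}.
Reachable from 39f0: {010d, 2c01, 39f0, 626f, b77a, bb49, beec, d8c9, eb66}.
In 0af3's history but not 39f0's: {0af3, 1d46, 358e, 4e68, 6fae, ad69} — 6 commits.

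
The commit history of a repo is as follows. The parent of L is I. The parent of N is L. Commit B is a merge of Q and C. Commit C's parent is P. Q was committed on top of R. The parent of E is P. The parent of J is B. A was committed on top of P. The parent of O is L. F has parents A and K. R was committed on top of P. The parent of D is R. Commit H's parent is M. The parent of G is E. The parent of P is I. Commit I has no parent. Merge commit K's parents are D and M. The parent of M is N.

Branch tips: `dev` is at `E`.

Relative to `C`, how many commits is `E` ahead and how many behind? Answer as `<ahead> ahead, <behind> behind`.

Reachable from E: {E, I, P}.
Reachable from C: {C, I, P}.
Only in E's history (ahead): {E} — 1.
Only in C's history (behind): {C} — 1.

1 ahead, 1 behind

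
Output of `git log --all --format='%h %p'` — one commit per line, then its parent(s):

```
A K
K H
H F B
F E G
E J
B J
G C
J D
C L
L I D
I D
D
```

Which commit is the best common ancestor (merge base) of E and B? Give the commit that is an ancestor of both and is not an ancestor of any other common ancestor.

Ancestors of E: {D, E, J}.
Ancestors of B: {B, D, J}.
Common ancestors: {D, J}.
Among these, J is not an ancestor of any other common ancestor — it is the merge base.

J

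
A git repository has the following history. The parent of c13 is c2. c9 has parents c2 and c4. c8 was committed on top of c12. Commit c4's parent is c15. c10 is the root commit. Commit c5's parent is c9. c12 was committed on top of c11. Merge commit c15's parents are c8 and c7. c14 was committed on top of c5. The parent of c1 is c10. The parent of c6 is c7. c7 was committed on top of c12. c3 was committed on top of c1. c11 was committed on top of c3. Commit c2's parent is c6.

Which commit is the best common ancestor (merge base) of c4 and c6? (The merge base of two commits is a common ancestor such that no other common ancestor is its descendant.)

Ancestors of c4: {c1, c10, c11, c12, c15, c3, c4, c7, c8}.
Ancestors of c6: {c1, c10, c11, c12, c3, c6, c7}.
Common ancestors: {c1, c10, c11, c12, c3, c7}.
Among these, c7 is not an ancestor of any other common ancestor — it is the merge base.

c7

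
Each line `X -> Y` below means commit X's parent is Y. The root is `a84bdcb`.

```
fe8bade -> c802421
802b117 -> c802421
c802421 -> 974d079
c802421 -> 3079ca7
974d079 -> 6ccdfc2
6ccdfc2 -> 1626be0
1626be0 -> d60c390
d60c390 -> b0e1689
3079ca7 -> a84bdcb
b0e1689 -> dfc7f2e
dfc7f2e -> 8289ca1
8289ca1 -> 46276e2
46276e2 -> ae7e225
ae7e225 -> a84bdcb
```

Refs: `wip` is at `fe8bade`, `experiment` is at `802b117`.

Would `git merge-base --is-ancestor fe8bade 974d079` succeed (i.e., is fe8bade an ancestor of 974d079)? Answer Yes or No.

No

Ancestors of 974d079: {1626be0, 46276e2, 6ccdfc2, 8289ca1, 974d079, a84bdcb, ae7e225, b0e1689, d60c390, dfc7f2e}.
fe8bade is not in that set, so it is not an ancestor of 974d079.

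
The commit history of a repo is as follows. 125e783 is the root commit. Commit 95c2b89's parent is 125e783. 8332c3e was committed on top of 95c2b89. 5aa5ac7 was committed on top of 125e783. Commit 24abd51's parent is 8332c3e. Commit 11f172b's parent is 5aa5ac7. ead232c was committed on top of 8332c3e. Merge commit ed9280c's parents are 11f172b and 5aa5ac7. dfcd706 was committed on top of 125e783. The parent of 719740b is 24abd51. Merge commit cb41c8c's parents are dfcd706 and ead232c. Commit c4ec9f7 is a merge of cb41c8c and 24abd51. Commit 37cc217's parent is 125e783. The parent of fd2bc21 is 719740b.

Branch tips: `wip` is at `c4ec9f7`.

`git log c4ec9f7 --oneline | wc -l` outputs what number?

8

Walking parent pointers from c4ec9f7: reachable set = {125e783, 24abd51, 8332c3e, 95c2b89, c4ec9f7, cb41c8c, dfcd706, ead232c}.
That is 8 commits.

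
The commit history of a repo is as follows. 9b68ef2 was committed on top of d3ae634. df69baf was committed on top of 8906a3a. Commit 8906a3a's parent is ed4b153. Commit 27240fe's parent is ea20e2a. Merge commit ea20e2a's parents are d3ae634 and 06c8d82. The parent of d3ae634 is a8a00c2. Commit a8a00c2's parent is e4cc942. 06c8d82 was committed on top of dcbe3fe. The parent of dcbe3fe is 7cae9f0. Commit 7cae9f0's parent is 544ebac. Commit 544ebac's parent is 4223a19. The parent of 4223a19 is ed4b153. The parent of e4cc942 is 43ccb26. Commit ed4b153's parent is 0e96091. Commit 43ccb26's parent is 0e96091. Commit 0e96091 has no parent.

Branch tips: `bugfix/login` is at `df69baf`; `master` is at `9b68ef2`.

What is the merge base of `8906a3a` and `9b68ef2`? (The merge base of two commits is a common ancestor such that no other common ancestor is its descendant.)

0e96091

Ancestors of 8906a3a: {0e96091, 8906a3a, ed4b153}.
Ancestors of 9b68ef2: {0e96091, 43ccb26, 9b68ef2, a8a00c2, d3ae634, e4cc942}.
Common ancestors: {0e96091}.
The only common ancestor is 0e96091, so it is the merge base.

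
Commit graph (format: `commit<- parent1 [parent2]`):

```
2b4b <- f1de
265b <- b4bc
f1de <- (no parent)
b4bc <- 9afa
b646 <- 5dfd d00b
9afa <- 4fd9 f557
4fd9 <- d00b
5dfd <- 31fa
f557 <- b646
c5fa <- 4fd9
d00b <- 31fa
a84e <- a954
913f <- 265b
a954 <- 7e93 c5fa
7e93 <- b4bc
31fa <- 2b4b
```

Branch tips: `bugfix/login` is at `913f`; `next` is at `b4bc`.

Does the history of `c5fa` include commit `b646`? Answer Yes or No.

No

Ancestors of c5fa: {2b4b, 31fa, 4fd9, c5fa, d00b, f1de}.
b646 is not in that set, so it is not an ancestor of c5fa.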